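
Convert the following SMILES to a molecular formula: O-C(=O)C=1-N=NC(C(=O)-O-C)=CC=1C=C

C9H8N2O4

Heavy atoms from the SMILES: 9 C, 2 N, 4 O.
Implicit hydrogens by atom environment:
  3 × C (aromatic): no H
  3 × O: no H
  2 × C: no H
  2 × N (aromatic): no H
  1 × C: 3 H
  1 × C: 2 H
  1 × C (aromatic): 1 H
  1 × C: 1 H
  1 × O: 1 H
  Total hydrogens = 8.
Molecular formula: C9H8N2O4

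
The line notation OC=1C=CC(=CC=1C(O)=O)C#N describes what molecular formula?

Heavy atoms from the SMILES: 8 C, 1 N, 3 O.
Implicit hydrogens by atom environment:
  3 × C (aromatic): 1 H each → 3
  3 × C (aromatic): no H
  2 × C: no H
  2 × O: 1 H each → 2
  1 × N: no H
  1 × O: no H
  Total hydrogens = 5.
Molecular formula: C8H5NO3

C8H5NO3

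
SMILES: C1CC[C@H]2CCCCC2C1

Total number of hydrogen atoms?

Hydrogens are implicit in SMILES; fill each atom to its normal valence:
  8 × C: 2 H each → 16
  2 × C: 1 H each → 2
  Total hydrogens = 18.

18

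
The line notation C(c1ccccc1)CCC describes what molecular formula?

C10H14

Heavy atoms from the SMILES: 10 C.
Implicit hydrogens by atom environment:
  5 × C (aromatic): 1 H each → 5
  3 × C: 2 H each → 6
  1 × C: 3 H
  1 × C (aromatic): no H
  Total hydrogens = 14.
Molecular formula: C10H14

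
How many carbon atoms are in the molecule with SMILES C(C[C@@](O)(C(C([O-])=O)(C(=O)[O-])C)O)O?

7

The symbol for carbon appears 7 times in the SMILES.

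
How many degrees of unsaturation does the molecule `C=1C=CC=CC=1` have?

Molecular formula from the SMILES: C6H6.
DoU = (2C + 2 + N − H − X)/2 = (2·6 + 2 + 0 − 6 − 0)/2 = 8/2 = 4.
(Structurally: 1 ring(s) + 3 π bond(s) = 4.)

4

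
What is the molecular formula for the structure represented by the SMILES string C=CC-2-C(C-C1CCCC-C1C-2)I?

Heavy atoms from the SMILES: 12 C, 1 I.
Implicit hydrogens by atom environment:
  7 × C: 2 H each → 14
  5 × C: 1 H each → 5
  1 × I: no H
  Total hydrogens = 19.
Molecular formula: C12H19I

C12H19I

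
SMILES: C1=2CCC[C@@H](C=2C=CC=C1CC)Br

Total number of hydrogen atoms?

Hydrogens are implicit in SMILES; fill each atom to its normal valence:
  4 × C: 2 H each → 8
  3 × C (aromatic): 1 H each → 3
  3 × C (aromatic): no H
  1 × Br: no H
  1 × C: 3 H
  1 × C: 1 H
  Total hydrogens = 15.

15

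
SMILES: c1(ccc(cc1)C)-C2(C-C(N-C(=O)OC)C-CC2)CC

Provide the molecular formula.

C17H25NO2

Heavy atoms from the SMILES: 17 C, 1 N, 2 O.
Implicit hydrogens by atom environment:
  5 × C: 2 H each → 10
  4 × C (aromatic): 1 H each → 4
  3 × C: 3 H each → 9
  2 × C: no H
  2 × C (aromatic): no H
  2 × O: no H
  1 × C: 1 H
  1 × N: 1 H
  Total hydrogens = 25.
Molecular formula: C17H25NO2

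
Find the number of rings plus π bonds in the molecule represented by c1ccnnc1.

Molecular formula from the SMILES: C4H4N2.
DoU = (2C + 2 + N − H − X)/2 = (2·4 + 2 + 2 − 4 − 0)/2 = 8/2 = 4.
(Structurally: 1 ring(s) + 3 π bond(s) = 4.)

4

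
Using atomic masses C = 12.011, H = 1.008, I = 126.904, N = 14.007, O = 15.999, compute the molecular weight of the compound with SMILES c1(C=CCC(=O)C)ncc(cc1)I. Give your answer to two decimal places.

Molecular formula: C10H10INO.
M = 10×12.011 + 10×1.008 + 1×126.904 + 1×14.007 + 1×15.999 = 287.10 g/mol.

287.10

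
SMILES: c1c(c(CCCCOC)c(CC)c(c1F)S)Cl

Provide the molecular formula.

Heavy atoms from the SMILES: 13 C, 1 Cl, 1 F, 1 O, 1 S.
Implicit hydrogens by atom environment:
  5 × C: 2 H each → 10
  5 × C (aromatic): no H
  2 × C: 3 H each → 6
  1 × C (aromatic): 1 H
  1 × Cl: no H
  1 × F: no H
  1 × O: no H
  1 × S: 1 H
  Total hydrogens = 18.
Molecular formula: C13H18ClFOS

C13H18ClFOS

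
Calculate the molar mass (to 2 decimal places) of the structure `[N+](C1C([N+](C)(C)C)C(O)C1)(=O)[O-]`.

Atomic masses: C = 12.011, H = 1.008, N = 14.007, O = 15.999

Molecular formula: C7H15N2O3+.
M = 7×12.011 + 15×1.008 + 2×14.007 + 3×15.999 = 175.21 g/mol.

175.21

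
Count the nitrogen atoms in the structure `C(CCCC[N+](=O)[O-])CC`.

The symbol for nitrogen appears 1 time in the SMILES.

1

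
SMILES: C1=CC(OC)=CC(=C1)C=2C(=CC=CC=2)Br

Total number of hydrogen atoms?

11

Hydrogens are implicit in SMILES; fill each atom to its normal valence:
  8 × C (aromatic): 1 H each → 8
  4 × C (aromatic): no H
  1 × Br: no H
  1 × C: 3 H
  1 × O: no H
  Total hydrogens = 11.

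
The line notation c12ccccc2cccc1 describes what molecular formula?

Heavy atoms from the SMILES: 10 C.
Implicit hydrogens by atom environment:
  8 × C (aromatic): 1 H each → 8
  2 × C (aromatic): no H
  Total hydrogens = 8.
Molecular formula: C10H8

C10H8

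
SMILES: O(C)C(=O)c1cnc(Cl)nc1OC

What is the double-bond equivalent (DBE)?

Molecular formula from the SMILES: C7H7ClN2O3.
DoU = (2C + 2 + N − H − X)/2 = (2·7 + 2 + 2 − 7 − 1)/2 = 10/2 = 5.
(Structurally: 1 ring(s) + 4 π bond(s) = 5.)

5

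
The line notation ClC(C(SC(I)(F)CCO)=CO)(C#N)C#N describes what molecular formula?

C8H7ClFIN2O2S

Heavy atoms from the SMILES: 8 C, 1 Cl, 1 F, 1 I, 2 N, 2 O, 1 S.
Implicit hydrogens by atom environment:
  5 × C: no H
  2 × C: 2 H each → 4
  2 × N: no H
  2 × O: 1 H each → 2
  1 × C: 1 H
  1 × Cl: no H
  1 × F: no H
  1 × I: no H
  1 × S: no H
  Total hydrogens = 7.
Molecular formula: C8H7ClFIN2O2S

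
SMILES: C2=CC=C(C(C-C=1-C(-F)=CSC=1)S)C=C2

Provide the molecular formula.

Heavy atoms from the SMILES: 12 C, 1 F, 2 S.
Implicit hydrogens by atom environment:
  7 × C (aromatic): 1 H each → 7
  3 × C (aromatic): no H
  1 × C: 2 H
  1 × C: 1 H
  1 × F: no H
  1 × S: 1 H
  1 × S (aromatic): no H
  Total hydrogens = 11.
Molecular formula: C12H11FS2

C12H11FS2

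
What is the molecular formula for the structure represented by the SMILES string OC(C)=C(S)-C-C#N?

C5H7NOS

Heavy atoms from the SMILES: 5 C, 1 N, 1 O, 1 S.
Implicit hydrogens by atom environment:
  3 × C: no H
  1 × C: 3 H
  1 × C: 2 H
  1 × N: no H
  1 × O: 1 H
  1 × S: 1 H
  Total hydrogens = 7.
Molecular formula: C5H7NOS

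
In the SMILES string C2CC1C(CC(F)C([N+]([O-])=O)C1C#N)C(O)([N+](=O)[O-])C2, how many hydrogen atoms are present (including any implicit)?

Hydrogens are implicit in SMILES; fill each atom to its normal valence:
  5 × C: 1 H each → 5
  4 × C: 2 H each → 8
  2 × C: no H
  2 × N (charge +1): no H
  2 × O: no H
  2 × O (charge -1): no H
  1 × F: no H
  1 × N: no H
  1 × O: 1 H
  Total hydrogens = 14.

14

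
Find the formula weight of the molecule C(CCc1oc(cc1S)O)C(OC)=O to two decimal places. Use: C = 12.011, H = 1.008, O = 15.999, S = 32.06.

216.25

Molecular formula: C9H12O4S.
M = 9×12.011 + 12×1.008 + 4×15.999 + 1×32.06 = 216.25 g/mol.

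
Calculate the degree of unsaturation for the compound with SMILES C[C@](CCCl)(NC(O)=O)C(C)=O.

Molecular formula from the SMILES: C7H12ClNO3.
DoU = (2C + 2 + N − H − X)/2 = (2·7 + 2 + 1 − 12 − 1)/2 = 4/2 = 2.
(Structurally: 0 ring(s) + 2 π bond(s) = 2.)

2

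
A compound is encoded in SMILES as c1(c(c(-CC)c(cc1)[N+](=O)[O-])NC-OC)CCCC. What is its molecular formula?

C14H22N2O3

Heavy atoms from the SMILES: 14 C, 2 N, 3 O.
Implicit hydrogens by atom environment:
  5 × C: 2 H each → 10
  4 × C (aromatic): no H
  3 × C: 3 H each → 9
  2 × C (aromatic): 1 H each → 2
  2 × O: no H
  1 × N: 1 H
  1 × N (charge +1): no H
  1 × O (charge -1): no H
  Total hydrogens = 22.
Molecular formula: C14H22N2O3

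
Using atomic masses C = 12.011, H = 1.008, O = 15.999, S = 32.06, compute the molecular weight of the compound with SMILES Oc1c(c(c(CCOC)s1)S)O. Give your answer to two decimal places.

206.27

Molecular formula: C7H10O3S2.
M = 7×12.011 + 10×1.008 + 3×15.999 + 2×32.06 = 206.27 g/mol.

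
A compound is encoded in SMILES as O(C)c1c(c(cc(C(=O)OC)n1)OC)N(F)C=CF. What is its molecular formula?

C11H12F2N2O4

Heavy atoms from the SMILES: 11 C, 2 F, 2 N, 4 O.
Implicit hydrogens by atom environment:
  4 × C (aromatic): no H
  4 × O: no H
  3 × C: 3 H each → 9
  2 × C: 1 H each → 2
  2 × F: no H
  1 × C (aromatic): 1 H
  1 × C: no H
  1 × N (aromatic): no H
  1 × N: no H
  Total hydrogens = 12.
Molecular formula: C11H12F2N2O4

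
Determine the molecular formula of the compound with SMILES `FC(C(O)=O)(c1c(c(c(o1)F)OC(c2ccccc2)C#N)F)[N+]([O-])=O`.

Heavy atoms from the SMILES: 14 C, 3 F, 2 N, 6 O.
Implicit hydrogens by atom environment:
  5 × C (aromatic): 1 H each → 5
  5 × C (aromatic): no H
  3 × C: no H
  3 × F: no H
  3 × O: no H
  1 × C: 1 H
  1 × N (charge +1): no H
  1 × N: no H
  1 × O: 1 H
  1 × O (aromatic): no H
  1 × O (charge -1): no H
  Total hydrogens = 7.
Molecular formula: C14H7F3N2O6

C14H7F3N2O6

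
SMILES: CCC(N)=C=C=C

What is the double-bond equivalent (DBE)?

Molecular formula from the SMILES: C6H9N.
DoU = (2C + 2 + N − H − X)/2 = (2·6 + 2 + 1 − 9 − 0)/2 = 6/2 = 3.
(Structurally: 0 ring(s) + 3 π bond(s) = 3.)

3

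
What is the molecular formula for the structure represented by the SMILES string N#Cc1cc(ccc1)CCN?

Heavy atoms from the SMILES: 9 C, 2 N.
Implicit hydrogens by atom environment:
  4 × C (aromatic): 1 H each → 4
  2 × C: 2 H each → 4
  2 × C (aromatic): no H
  1 × C: no H
  1 × N: 2 H
  1 × N: no H
  Total hydrogens = 10.
Molecular formula: C9H10N2

C9H10N2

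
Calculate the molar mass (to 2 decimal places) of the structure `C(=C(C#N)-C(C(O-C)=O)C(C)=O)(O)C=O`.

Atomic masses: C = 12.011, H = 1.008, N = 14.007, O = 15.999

211.17

Molecular formula: C9H9NO5.
M = 9×12.011 + 9×1.008 + 1×14.007 + 5×15.999 = 211.17 g/mol.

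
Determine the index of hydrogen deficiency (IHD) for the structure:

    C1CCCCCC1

1

Molecular formula from the SMILES: C7H14.
DoU = (2C + 2 + N − H − X)/2 = (2·7 + 2 + 0 − 14 − 0)/2 = 2/2 = 1.
(Structurally: 1 ring(s) + 0 π bond(s) = 1.)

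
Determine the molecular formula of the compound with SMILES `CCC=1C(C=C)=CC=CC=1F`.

Heavy atoms from the SMILES: 10 C, 1 F.
Implicit hydrogens by atom environment:
  3 × C (aromatic): 1 H each → 3
  3 × C (aromatic): no H
  2 × C: 2 H each → 4
  1 × C: 3 H
  1 × C: 1 H
  1 × F: no H
  Total hydrogens = 11.
Molecular formula: C10H11F

C10H11F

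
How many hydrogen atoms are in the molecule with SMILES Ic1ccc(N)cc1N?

Hydrogens are implicit in SMILES; fill each atom to its normal valence:
  3 × C (aromatic): 1 H each → 3
  3 × C (aromatic): no H
  2 × N: 2 H each → 4
  1 × I: no H
  Total hydrogens = 7.

7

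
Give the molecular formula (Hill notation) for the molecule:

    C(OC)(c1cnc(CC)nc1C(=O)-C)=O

C10H12N2O3

Heavy atoms from the SMILES: 10 C, 2 N, 3 O.
Implicit hydrogens by atom environment:
  3 × C: 3 H each → 9
  3 × C (aromatic): no H
  3 × O: no H
  2 × C: no H
  2 × N (aromatic): no H
  1 × C: 2 H
  1 × C (aromatic): 1 H
  Total hydrogens = 12.
Molecular formula: C10H12N2O3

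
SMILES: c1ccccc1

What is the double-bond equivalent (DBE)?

Molecular formula from the SMILES: C6H6.
DoU = (2C + 2 + N − H − X)/2 = (2·6 + 2 + 0 − 6 − 0)/2 = 8/2 = 4.
(Structurally: 1 ring(s) + 3 π bond(s) = 4.)

4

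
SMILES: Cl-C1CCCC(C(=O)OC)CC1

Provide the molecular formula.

C9H15ClO2

Heavy atoms from the SMILES: 9 C, 1 Cl, 2 O.
Implicit hydrogens by atom environment:
  5 × C: 2 H each → 10
  2 × C: 1 H each → 2
  2 × O: no H
  1 × C: 3 H
  1 × C: no H
  1 × Cl: no H
  Total hydrogens = 15.
Molecular formula: C9H15ClO2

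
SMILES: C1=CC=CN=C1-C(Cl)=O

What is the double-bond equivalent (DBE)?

5

Molecular formula from the SMILES: C6H4ClNO.
DoU = (2C + 2 + N − H − X)/2 = (2·6 + 2 + 1 − 4 − 1)/2 = 10/2 = 5.
(Structurally: 1 ring(s) + 4 π bond(s) = 5.)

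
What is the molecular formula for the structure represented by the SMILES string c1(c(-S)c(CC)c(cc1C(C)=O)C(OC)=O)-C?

Heavy atoms from the SMILES: 13 C, 3 O, 1 S.
Implicit hydrogens by atom environment:
  5 × C (aromatic): no H
  4 × C: 3 H each → 12
  3 × O: no H
  2 × C: no H
  1 × C: 2 H
  1 × C (aromatic): 1 H
  1 × S: 1 H
  Total hydrogens = 16.
Molecular formula: C13H16O3S

C13H16O3S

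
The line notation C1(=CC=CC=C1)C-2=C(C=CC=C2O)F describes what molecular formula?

Heavy atoms from the SMILES: 12 C, 1 F, 1 O.
Implicit hydrogens by atom environment:
  8 × C (aromatic): 1 H each → 8
  4 × C (aromatic): no H
  1 × F: no H
  1 × O: 1 H
  Total hydrogens = 9.
Molecular formula: C12H9FO

C12H9FO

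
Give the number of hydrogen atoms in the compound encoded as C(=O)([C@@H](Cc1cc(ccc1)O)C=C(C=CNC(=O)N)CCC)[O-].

21

Hydrogens are implicit in SMILES; fill each atom to its normal valence:
  4 × C: 1 H each → 4
  4 × C (aromatic): 1 H each → 4
  3 × C: 2 H each → 6
  3 × C: no H
  2 × C (aromatic): no H
  2 × O: no H
  1 × C: 3 H
  1 × N: 2 H
  1 × N: 1 H
  1 × O: 1 H
  1 × O (charge -1): no H
  Total hydrogens = 21.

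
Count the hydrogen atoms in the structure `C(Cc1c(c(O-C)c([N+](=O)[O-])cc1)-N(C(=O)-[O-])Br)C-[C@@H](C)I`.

15

Hydrogens are implicit in SMILES; fill each atom to its normal valence:
  4 × C (aromatic): no H
  3 × C: 2 H each → 6
  3 × O: no H
  2 × C: 3 H each → 6
  2 × C (aromatic): 1 H each → 2
  2 × O (charge -1): no H
  1 × Br: no H
  1 × C: 1 H
  1 × C: no H
  1 × I: no H
  1 × N: no H
  1 × N (charge +1): no H
  Total hydrogens = 15.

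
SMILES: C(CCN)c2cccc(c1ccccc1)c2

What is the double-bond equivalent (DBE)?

Molecular formula from the SMILES: C15H17N.
DoU = (2C + 2 + N − H − X)/2 = (2·15 + 2 + 1 − 17 − 0)/2 = 16/2 = 8.
(Structurally: 2 ring(s) + 6 π bond(s) = 8.)

8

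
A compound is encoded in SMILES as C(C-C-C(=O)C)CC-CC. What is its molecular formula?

Heavy atoms from the SMILES: 9 C, 1 O.
Implicit hydrogens by atom environment:
  6 × C: 2 H each → 12
  2 × C: 3 H each → 6
  1 × C: no H
  1 × O: no H
  Total hydrogens = 18.
Molecular formula: C9H18O

C9H18O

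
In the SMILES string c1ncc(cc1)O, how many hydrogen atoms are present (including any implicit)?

5

Hydrogens are implicit in SMILES; fill each atom to its normal valence:
  4 × C (aromatic): 1 H each → 4
  1 × C (aromatic): no H
  1 × N (aromatic): no H
  1 × O: 1 H
  Total hydrogens = 5.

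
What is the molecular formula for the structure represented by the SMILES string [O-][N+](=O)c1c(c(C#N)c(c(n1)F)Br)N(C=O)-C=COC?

Heavy atoms from the SMILES: 1 Br, 10 C, 1 F, 4 N, 4 O.
Implicit hydrogens by atom environment:
  5 × C (aromatic): no H
  3 × C: 1 H each → 3
  3 × O: no H
  2 × N: no H
  1 × Br: no H
  1 × C: 3 H
  1 × C: no H
  1 × F: no H
  1 × N (aromatic): no H
  1 × N (charge +1): no H
  1 × O (charge -1): no H
  Total hydrogens = 6.
Molecular formula: C10H6BrFN4O4

C10H6BrFN4O4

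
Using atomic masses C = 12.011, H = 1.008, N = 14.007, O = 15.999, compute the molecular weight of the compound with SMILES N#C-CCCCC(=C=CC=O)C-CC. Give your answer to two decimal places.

191.27

Molecular formula: C12H17NO.
M = 12×12.011 + 17×1.008 + 1×14.007 + 1×15.999 = 191.27 g/mol.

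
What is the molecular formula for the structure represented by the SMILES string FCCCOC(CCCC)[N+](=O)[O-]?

C8H16FNO3

Heavy atoms from the SMILES: 8 C, 1 F, 1 N, 3 O.
Implicit hydrogens by atom environment:
  6 × C: 2 H each → 12
  2 × O: no H
  1 × C: 3 H
  1 × C: 1 H
  1 × F: no H
  1 × N (charge +1): no H
  1 × O (charge -1): no H
  Total hydrogens = 16.
Molecular formula: C8H16FNO3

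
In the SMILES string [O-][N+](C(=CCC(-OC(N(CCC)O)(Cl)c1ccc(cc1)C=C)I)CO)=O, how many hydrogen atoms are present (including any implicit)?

Hydrogens are implicit in SMILES; fill each atom to its normal valence:
  5 × C: 2 H each → 10
  4 × C (aromatic): 1 H each → 4
  3 × C: 1 H each → 3
  2 × C: no H
  2 × C (aromatic): no H
  2 × O: 1 H each → 2
  2 × O: no H
  1 × C: 3 H
  1 × Cl: no H
  1 × I: no H
  1 × N (charge +1): no H
  1 × N: no H
  1 × O (charge -1): no H
  Total hydrogens = 22.

22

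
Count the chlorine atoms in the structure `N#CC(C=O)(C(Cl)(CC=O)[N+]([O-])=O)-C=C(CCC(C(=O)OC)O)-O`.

1

The symbol for chlorine appears 1 time in the SMILES.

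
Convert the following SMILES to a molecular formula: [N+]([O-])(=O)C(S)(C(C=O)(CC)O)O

C5H9NO5S

Heavy atoms from the SMILES: 5 C, 1 N, 5 O, 1 S.
Implicit hydrogens by atom environment:
  2 × C: no H
  2 × O: 1 H each → 2
  2 × O: no H
  1 × C: 3 H
  1 × C: 2 H
  1 × C: 1 H
  1 × N (charge +1): no H
  1 × O (charge -1): no H
  1 × S: 1 H
  Total hydrogens = 9.
Molecular formula: C5H9NO5S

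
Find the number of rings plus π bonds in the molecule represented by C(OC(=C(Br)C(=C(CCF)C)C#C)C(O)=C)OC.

5

Molecular formula from the SMILES: C13H16BrFO3.
DoU = (2C + 2 + N − H − X)/2 = (2·13 + 2 + 0 − 16 − 2)/2 = 10/2 = 5.
(Structurally: 0 ring(s) + 5 π bond(s) = 5.)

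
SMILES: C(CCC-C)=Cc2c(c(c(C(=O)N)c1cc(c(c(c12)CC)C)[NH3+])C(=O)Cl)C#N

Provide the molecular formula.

Heavy atoms from the SMILES: 22 C, 1 Cl, 3 N, 2 O.
Implicit hydrogens by atom environment:
  9 × C (aromatic): no H
  4 × C: 2 H each → 8
  3 × C: 3 H each → 9
  3 × C: no H
  2 × C: 1 H each → 2
  2 × O: no H
  1 × C (aromatic): 1 H
  1 × Cl: no H
  1 × N (charge +1): 3 H
  1 × N: 2 H
  1 × N: no H
  Total hydrogens = 25.
Net charge +1.
Molecular formula: C22H25ClN3O2+

C22H25ClN3O2+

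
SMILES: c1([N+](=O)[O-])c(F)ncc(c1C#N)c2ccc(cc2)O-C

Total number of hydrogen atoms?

Hydrogens are implicit in SMILES; fill each atom to its normal valence:
  6 × C (aromatic): no H
  5 × C (aromatic): 1 H each → 5
  2 × O: no H
  1 × C: 3 H
  1 × C: no H
  1 × F: no H
  1 × N (aromatic): no H
  1 × N: no H
  1 × N (charge +1): no H
  1 × O (charge -1): no H
  Total hydrogens = 8.

8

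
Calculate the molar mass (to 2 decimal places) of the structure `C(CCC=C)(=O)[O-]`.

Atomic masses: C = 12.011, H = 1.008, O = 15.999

99.11

Molecular formula: C5H7O2-.
M = 5×12.011 + 7×1.008 + 2×15.999 = 99.11 g/mol.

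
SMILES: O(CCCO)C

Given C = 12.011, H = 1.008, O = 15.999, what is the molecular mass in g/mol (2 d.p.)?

90.12

Molecular formula: C4H10O2.
M = 4×12.011 + 10×1.008 + 2×15.999 = 90.12 g/mol.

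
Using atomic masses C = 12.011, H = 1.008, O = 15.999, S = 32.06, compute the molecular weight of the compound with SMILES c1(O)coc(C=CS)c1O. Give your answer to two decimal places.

158.17

Molecular formula: C6H6O3S.
M = 6×12.011 + 6×1.008 + 3×15.999 + 1×32.06 = 158.17 g/mol.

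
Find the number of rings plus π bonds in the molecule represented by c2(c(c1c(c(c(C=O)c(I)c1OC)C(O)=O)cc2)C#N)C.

11

Molecular formula from the SMILES: C15H10INO4.
DoU = (2C + 2 + N − H − X)/2 = (2·15 + 2 + 1 − 10 − 1)/2 = 22/2 = 11.
(Structurally: 2 ring(s) + 9 π bond(s) = 11.)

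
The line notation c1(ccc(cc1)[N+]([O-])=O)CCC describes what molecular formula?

C9H11NO2

Heavy atoms from the SMILES: 9 C, 1 N, 2 O.
Implicit hydrogens by atom environment:
  4 × C (aromatic): 1 H each → 4
  2 × C: 2 H each → 4
  2 × C (aromatic): no H
  1 × C: 3 H
  1 × N (charge +1): no H
  1 × O: no H
  1 × O (charge -1): no H
  Total hydrogens = 11.
Molecular formula: C9H11NO2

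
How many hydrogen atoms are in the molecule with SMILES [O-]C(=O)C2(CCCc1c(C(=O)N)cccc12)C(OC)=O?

14

Hydrogens are implicit in SMILES; fill each atom to its normal valence:
  4 × C: no H
  4 × O: no H
  3 × C: 2 H each → 6
  3 × C (aromatic): 1 H each → 3
  3 × C (aromatic): no H
  1 × C: 3 H
  1 × N: 2 H
  1 × O (charge -1): no H
  Total hydrogens = 14.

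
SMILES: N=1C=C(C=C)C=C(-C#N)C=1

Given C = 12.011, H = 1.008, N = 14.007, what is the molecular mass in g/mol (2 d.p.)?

Molecular formula: C8H6N2.
M = 8×12.011 + 6×1.008 + 2×14.007 = 130.15 g/mol.

130.15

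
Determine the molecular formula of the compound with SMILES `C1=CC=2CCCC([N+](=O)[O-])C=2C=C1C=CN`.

Heavy atoms from the SMILES: 12 C, 2 N, 2 O.
Implicit hydrogens by atom environment:
  3 × C: 2 H each → 6
  3 × C (aromatic): 1 H each → 3
  3 × C: 1 H each → 3
  3 × C (aromatic): no H
  1 × N: 2 H
  1 × N (charge +1): no H
  1 × O: no H
  1 × O (charge -1): no H
  Total hydrogens = 14.
Molecular formula: C12H14N2O2

C12H14N2O2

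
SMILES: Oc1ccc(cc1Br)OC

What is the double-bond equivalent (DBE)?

4

Molecular formula from the SMILES: C7H7BrO2.
DoU = (2C + 2 + N − H − X)/2 = (2·7 + 2 + 0 − 7 − 1)/2 = 8/2 = 4.
(Structurally: 1 ring(s) + 3 π bond(s) = 4.)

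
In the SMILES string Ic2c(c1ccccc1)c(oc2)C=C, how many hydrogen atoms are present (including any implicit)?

Hydrogens are implicit in SMILES; fill each atom to its normal valence:
  6 × C (aromatic): 1 H each → 6
  4 × C (aromatic): no H
  1 × C: 2 H
  1 × C: 1 H
  1 × I: no H
  1 × O (aromatic): no H
  Total hydrogens = 9.

9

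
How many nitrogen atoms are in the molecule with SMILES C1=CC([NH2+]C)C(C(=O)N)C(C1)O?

2

The symbol for nitrogen appears 2 times in the SMILES.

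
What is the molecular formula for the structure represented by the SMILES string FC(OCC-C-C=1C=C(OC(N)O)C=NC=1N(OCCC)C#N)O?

Heavy atoms from the SMILES: 14 C, 1 F, 4 N, 5 O.
Implicit hydrogens by atom environment:
  5 × C: 2 H each → 10
  3 × C (aromatic): no H
  3 × O: no H
  2 × C (aromatic): 1 H each → 2
  2 × C: 1 H each → 2
  2 × N: no H
  2 × O: 1 H each → 2
  1 × C: 3 H
  1 × C: no H
  1 × F: no H
  1 × N: 2 H
  1 × N (aromatic): no H
  Total hydrogens = 21.
Molecular formula: C14H21FN4O5

C14H21FN4O5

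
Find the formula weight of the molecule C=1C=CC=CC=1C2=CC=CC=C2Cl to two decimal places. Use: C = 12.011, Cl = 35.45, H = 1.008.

188.65

Molecular formula: C12H9Cl.
M = 12×12.011 + 1×35.45 + 9×1.008 = 188.65 g/mol.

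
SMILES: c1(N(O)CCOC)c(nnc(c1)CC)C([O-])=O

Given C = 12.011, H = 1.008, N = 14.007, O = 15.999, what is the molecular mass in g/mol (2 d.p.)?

Molecular formula: C10H14N3O4-.
M = 10×12.011 + 14×1.008 + 3×14.007 + 4×15.999 = 240.24 g/mol.

240.24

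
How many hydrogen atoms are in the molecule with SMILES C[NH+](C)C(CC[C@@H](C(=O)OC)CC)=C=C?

Hydrogens are implicit in SMILES; fill each atom to its normal valence:
  4 × C: 3 H each → 12
  4 × C: 2 H each → 8
  3 × C: no H
  2 × O: no H
  1 × C: 1 H
  1 × N (charge +1): 1 H
  Total hydrogens = 22.

22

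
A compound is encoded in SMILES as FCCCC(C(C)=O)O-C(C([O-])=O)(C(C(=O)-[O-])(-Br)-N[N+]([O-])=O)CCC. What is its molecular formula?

[C13H18BrFN2O8]2-

Heavy atoms from the SMILES: 1 Br, 13 C, 1 F, 2 N, 8 O.
Implicit hydrogens by atom environment:
  5 × C: 2 H each → 10
  5 × C: no H
  5 × O: no H
  3 × O (charge -1): no H
  2 × C: 3 H each → 6
  1 × Br: no H
  1 × C: 1 H
  1 × F: no H
  1 × N: 1 H
  1 × N (charge +1): no H
  Total hydrogens = 18.
Net charge -2.
Molecular formula: [C13H18BrFN2O8]2-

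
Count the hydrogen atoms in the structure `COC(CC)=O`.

8

Hydrogens are implicit in SMILES; fill each atom to its normal valence:
  2 × C: 3 H each → 6
  2 × O: no H
  1 × C: 2 H
  1 × C: no H
  Total hydrogens = 8.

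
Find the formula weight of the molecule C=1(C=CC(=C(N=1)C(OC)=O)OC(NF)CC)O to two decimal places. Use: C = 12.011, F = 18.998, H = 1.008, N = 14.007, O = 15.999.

244.22

Molecular formula: C10H13FN2O4.
M = 10×12.011 + 1×18.998 + 13×1.008 + 2×14.007 + 4×15.999 = 244.22 g/mol.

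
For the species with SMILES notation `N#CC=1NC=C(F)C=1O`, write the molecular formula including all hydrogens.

C5H3FN2O

Heavy atoms from the SMILES: 5 C, 1 F, 2 N, 1 O.
Implicit hydrogens by atom environment:
  3 × C (aromatic): no H
  1 × C (aromatic): 1 H
  1 × C: no H
  1 × F: no H
  1 × N (aromatic): 1 H
  1 × N: no H
  1 × O: 1 H
  Total hydrogens = 3.
Molecular formula: C5H3FN2O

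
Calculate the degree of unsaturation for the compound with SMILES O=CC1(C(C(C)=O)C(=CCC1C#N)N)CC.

6

Molecular formula from the SMILES: C12H16N2O2.
DoU = (2C + 2 + N − H − X)/2 = (2·12 + 2 + 2 − 16 − 0)/2 = 12/2 = 6.
(Structurally: 1 ring(s) + 5 π bond(s) = 6.)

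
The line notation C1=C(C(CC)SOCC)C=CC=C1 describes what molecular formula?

Heavy atoms from the SMILES: 11 C, 1 O, 1 S.
Implicit hydrogens by atom environment:
  5 × C (aromatic): 1 H each → 5
  2 × C: 3 H each → 6
  2 × C: 2 H each → 4
  1 × C: 1 H
  1 × C (aromatic): no H
  1 × O: no H
  1 × S: no H
  Total hydrogens = 16.
Molecular formula: C11H16OS

C11H16OS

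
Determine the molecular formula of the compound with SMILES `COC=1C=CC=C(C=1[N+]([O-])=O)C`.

Heavy atoms from the SMILES: 8 C, 1 N, 3 O.
Implicit hydrogens by atom environment:
  3 × C (aromatic): 1 H each → 3
  3 × C (aromatic): no H
  2 × C: 3 H each → 6
  2 × O: no H
  1 × N (charge +1): no H
  1 × O (charge -1): no H
  Total hydrogens = 9.
Molecular formula: C8H9NO3

C8H9NO3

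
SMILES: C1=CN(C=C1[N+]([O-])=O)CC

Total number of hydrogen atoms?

Hydrogens are implicit in SMILES; fill each atom to its normal valence:
  3 × C (aromatic): 1 H each → 3
  1 × C: 3 H
  1 × C: 2 H
  1 × C (aromatic): no H
  1 × N (aromatic): no H
  1 × N (charge +1): no H
  1 × O: no H
  1 × O (charge -1): no H
  Total hydrogens = 8.

8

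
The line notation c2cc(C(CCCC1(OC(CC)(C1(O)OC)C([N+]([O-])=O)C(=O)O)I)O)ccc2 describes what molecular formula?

Heavy atoms from the SMILES: 18 C, 1 I, 1 N, 8 O.
Implicit hydrogens by atom environment:
  5 × C (aromatic): 1 H each → 5
  4 × C: 2 H each → 8
  4 × C: no H
  4 × O: no H
  3 × O: 1 H each → 3
  2 × C: 3 H each → 6
  2 × C: 1 H each → 2
  1 × C (aromatic): no H
  1 × I: no H
  1 × N (charge +1): no H
  1 × O (charge -1): no H
  Total hydrogens = 24.
Molecular formula: C18H24INO8

C18H24INO8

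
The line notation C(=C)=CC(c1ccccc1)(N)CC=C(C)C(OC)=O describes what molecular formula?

Heavy atoms from the SMILES: 16 C, 1 N, 2 O.
Implicit hydrogens by atom environment:
  5 × C (aromatic): 1 H each → 5
  4 × C: no H
  2 × C: 3 H each → 6
  2 × C: 2 H each → 4
  2 × C: 1 H each → 2
  2 × O: no H
  1 × C (aromatic): no H
  1 × N: 2 H
  Total hydrogens = 19.
Molecular formula: C16H19NO2

C16H19NO2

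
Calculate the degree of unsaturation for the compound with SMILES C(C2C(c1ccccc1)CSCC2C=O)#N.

8

Molecular formula from the SMILES: C13H13NOS.
DoU = (2C + 2 + N − H − X)/2 = (2·13 + 2 + 1 − 13 − 0)/2 = 16/2 = 8.
(Structurally: 2 ring(s) + 6 π bond(s) = 8.)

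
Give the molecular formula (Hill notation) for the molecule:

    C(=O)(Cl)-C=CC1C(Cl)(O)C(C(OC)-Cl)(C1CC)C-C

Heavy atoms from the SMILES: 13 C, 3 Cl, 3 O.
Implicit hydrogens by atom environment:
  5 × C: 1 H each → 5
  3 × C: 3 H each → 9
  3 × C: no H
  3 × Cl: no H
  2 × C: 2 H each → 4
  2 × O: no H
  1 × O: 1 H
  Total hydrogens = 19.
Molecular formula: C13H19Cl3O3

C13H19Cl3O3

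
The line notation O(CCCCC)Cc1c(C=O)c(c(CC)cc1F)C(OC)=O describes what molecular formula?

C17H23FO4

Heavy atoms from the SMILES: 17 C, 1 F, 4 O.
Implicit hydrogens by atom environment:
  6 × C: 2 H each → 12
  5 × C (aromatic): no H
  4 × O: no H
  3 × C: 3 H each → 9
  1 × C (aromatic): 1 H
  1 × C: 1 H
  1 × C: no H
  1 × F: no H
  Total hydrogens = 23.
Molecular formula: C17H23FO4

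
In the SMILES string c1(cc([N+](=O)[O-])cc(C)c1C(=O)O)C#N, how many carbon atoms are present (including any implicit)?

The symbol for carbon appears 9 times in the SMILES. Lowercase c denotes aromatic carbon and counts toward C.

9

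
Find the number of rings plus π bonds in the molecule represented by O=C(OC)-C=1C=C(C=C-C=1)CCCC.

Molecular formula from the SMILES: C12H16O2.
DoU = (2C + 2 + N − H − X)/2 = (2·12 + 2 + 0 − 16 − 0)/2 = 10/2 = 5.
(Structurally: 1 ring(s) + 4 π bond(s) = 5.)

5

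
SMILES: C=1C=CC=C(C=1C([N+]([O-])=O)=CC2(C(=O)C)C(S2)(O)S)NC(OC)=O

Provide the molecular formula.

Heavy atoms from the SMILES: 14 C, 2 N, 6 O, 2 S.
Implicit hydrogens by atom environment:
  5 × C: no H
  4 × C (aromatic): 1 H each → 4
  4 × O: no H
  2 × C: 3 H each → 6
  2 × C (aromatic): no H
  1 × C: 1 H
  1 × N: 1 H
  1 × N (charge +1): no H
  1 × O: 1 H
  1 × O (charge -1): no H
  1 × S: 1 H
  1 × S: no H
  Total hydrogens = 14.
Molecular formula: C14H14N2O6S2

C14H14N2O6S2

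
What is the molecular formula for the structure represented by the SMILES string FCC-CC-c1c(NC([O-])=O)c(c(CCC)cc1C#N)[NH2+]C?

Heavy atoms from the SMILES: 16 C, 1 F, 3 N, 2 O.
Implicit hydrogens by atom environment:
  6 × C: 2 H each → 12
  5 × C (aromatic): no H
  2 × C: 3 H each → 6
  2 × C: no H
  1 × C (aromatic): 1 H
  1 × F: no H
  1 × N (charge +1): 2 H
  1 × N: 1 H
  1 × N: no H
  1 × O: no H
  1 × O (charge -1): no H
  Total hydrogens = 22.
Molecular formula: C16H22FN3O2

C16H22FN3O2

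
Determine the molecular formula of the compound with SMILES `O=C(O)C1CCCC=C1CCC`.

Heavy atoms from the SMILES: 10 C, 2 O.
Implicit hydrogens by atom environment:
  5 × C: 2 H each → 10
  2 × C: 1 H each → 2
  2 × C: no H
  1 × C: 3 H
  1 × O: 1 H
  1 × O: no H
  Total hydrogens = 16.
Molecular formula: C10H16O2

C10H16O2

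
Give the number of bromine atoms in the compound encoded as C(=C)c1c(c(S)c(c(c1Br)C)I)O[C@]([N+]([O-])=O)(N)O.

1

The symbol for bromine appears 1 time in the SMILES.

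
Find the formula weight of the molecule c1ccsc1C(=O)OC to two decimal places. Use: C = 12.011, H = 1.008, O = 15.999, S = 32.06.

Molecular formula: C6H6O2S.
M = 6×12.011 + 6×1.008 + 2×15.999 + 1×32.06 = 142.17 g/mol.

142.17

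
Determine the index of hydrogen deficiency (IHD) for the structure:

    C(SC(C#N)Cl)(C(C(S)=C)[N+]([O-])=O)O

4

Molecular formula from the SMILES: C6H7ClN2O3S2.
DoU = (2C + 2 + N − H − X)/2 = (2·6 + 2 + 2 − 7 − 1)/2 = 8/2 = 4.
(Structurally: 0 ring(s) + 4 π bond(s) = 4.)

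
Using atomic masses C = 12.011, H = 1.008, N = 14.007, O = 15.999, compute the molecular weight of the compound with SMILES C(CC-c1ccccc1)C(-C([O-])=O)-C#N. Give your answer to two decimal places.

Molecular formula: C12H12NO2-.
M = 12×12.011 + 12×1.008 + 1×14.007 + 2×15.999 = 202.23 g/mol.

202.23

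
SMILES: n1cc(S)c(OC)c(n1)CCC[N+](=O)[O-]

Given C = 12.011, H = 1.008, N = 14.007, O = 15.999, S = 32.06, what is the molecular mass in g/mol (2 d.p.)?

Molecular formula: C8H11N3O3S.
M = 8×12.011 + 11×1.008 + 3×14.007 + 3×15.999 + 1×32.06 = 229.25 g/mol.

229.25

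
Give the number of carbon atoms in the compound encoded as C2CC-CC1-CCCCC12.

10

The symbol for carbon appears 10 times in the SMILES.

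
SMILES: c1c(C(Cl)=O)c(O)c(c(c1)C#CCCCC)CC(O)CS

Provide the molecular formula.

Heavy atoms from the SMILES: 16 C, 1 Cl, 3 O, 1 S.
Implicit hydrogens by atom environment:
  5 × C: 2 H each → 10
  4 × C (aromatic): no H
  3 × C: no H
  2 × C (aromatic): 1 H each → 2
  2 × O: 1 H each → 2
  1 × C: 3 H
  1 × C: 1 H
  1 × Cl: no H
  1 × O: no H
  1 × S: 1 H
  Total hydrogens = 19.
Molecular formula: C16H19ClO3S

C16H19ClO3S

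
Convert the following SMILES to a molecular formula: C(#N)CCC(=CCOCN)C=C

Heavy atoms from the SMILES: 9 C, 2 N, 1 O.
Implicit hydrogens by atom environment:
  5 × C: 2 H each → 10
  2 × C: 1 H each → 2
  2 × C: no H
  1 × N: 2 H
  1 × N: no H
  1 × O: no H
  Total hydrogens = 14.
Molecular formula: C9H14N2O

C9H14N2O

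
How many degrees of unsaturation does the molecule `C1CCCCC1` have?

1

Molecular formula from the SMILES: C6H12.
DoU = (2C + 2 + N − H − X)/2 = (2·6 + 2 + 0 − 12 − 0)/2 = 2/2 = 1.
(Structurally: 1 ring(s) + 0 π bond(s) = 1.)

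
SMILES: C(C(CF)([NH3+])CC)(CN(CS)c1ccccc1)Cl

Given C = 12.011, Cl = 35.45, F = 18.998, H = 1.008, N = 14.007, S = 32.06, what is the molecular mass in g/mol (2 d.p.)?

Molecular formula: C13H21ClFN2S+.
M = 13×12.011 + 1×35.45 + 1×18.998 + 21×1.008 + 2×14.007 + 1×32.06 = 291.83 g/mol.

291.83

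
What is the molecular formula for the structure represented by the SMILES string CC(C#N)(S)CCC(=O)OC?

Heavy atoms from the SMILES: 7 C, 1 N, 2 O, 1 S.
Implicit hydrogens by atom environment:
  3 × C: no H
  2 × C: 3 H each → 6
  2 × C: 2 H each → 4
  2 × O: no H
  1 × N: no H
  1 × S: 1 H
  Total hydrogens = 11.
Molecular formula: C7H11NO2S

C7H11NO2S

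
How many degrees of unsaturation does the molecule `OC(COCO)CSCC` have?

Molecular formula from the SMILES: C6H14O3S.
DoU = (2C + 2 + N − H − X)/2 = (2·6 + 2 + 0 − 14 − 0)/2 = 0/2 = 0.
(Structurally: 0 ring(s) + 0 π bond(s) = 0.)

0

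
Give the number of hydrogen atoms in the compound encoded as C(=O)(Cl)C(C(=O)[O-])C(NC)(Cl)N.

Hydrogens are implicit in SMILES; fill each atom to its normal valence:
  3 × C: no H
  2 × Cl: no H
  2 × O: no H
  1 × C: 3 H
  1 × C: 1 H
  1 × N: 2 H
  1 × N: 1 H
  1 × O (charge -1): no H
  Total hydrogens = 7.

7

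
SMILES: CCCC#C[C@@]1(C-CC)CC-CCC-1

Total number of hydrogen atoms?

Hydrogens are implicit in SMILES; fill each atom to its normal valence:
  9 × C: 2 H each → 18
  3 × C: no H
  2 × C: 3 H each → 6
  Total hydrogens = 24.

24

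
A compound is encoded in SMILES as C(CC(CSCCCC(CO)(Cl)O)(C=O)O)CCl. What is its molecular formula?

C11H20Cl2O4S

Heavy atoms from the SMILES: 11 C, 2 Cl, 4 O, 1 S.
Implicit hydrogens by atom environment:
  8 × C: 2 H each → 16
  3 × O: 1 H each → 3
  2 × C: no H
  2 × Cl: no H
  1 × C: 1 H
  1 × O: no H
  1 × S: no H
  Total hydrogens = 20.
Molecular formula: C11H20Cl2O4S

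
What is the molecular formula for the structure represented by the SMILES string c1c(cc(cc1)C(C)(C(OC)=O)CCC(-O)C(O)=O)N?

C14H19NO5

Heavy atoms from the SMILES: 14 C, 1 N, 5 O.
Implicit hydrogens by atom environment:
  4 × C (aromatic): 1 H each → 4
  3 × C: no H
  3 × O: no H
  2 × C: 3 H each → 6
  2 × C: 2 H each → 4
  2 × C (aromatic): no H
  2 × O: 1 H each → 2
  1 × C: 1 H
  1 × N: 2 H
  Total hydrogens = 19.
Molecular formula: C14H19NO5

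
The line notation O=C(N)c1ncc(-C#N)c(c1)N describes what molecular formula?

C7H6N4O

Heavy atoms from the SMILES: 7 C, 4 N, 1 O.
Implicit hydrogens by atom environment:
  3 × C (aromatic): no H
  2 × C (aromatic): 1 H each → 2
  2 × C: no H
  2 × N: 2 H each → 4
  1 × N (aromatic): no H
  1 × N: no H
  1 × O: no H
  Total hydrogens = 6.
Molecular formula: C7H6N4O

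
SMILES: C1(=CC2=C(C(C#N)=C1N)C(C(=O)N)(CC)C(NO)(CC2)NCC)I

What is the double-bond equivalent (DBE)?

Molecular formula from the SMILES: C16H22IN5O2.
DoU = (2C + 2 + N − H − X)/2 = (2·16 + 2 + 5 − 22 − 1)/2 = 16/2 = 8.
(Structurally: 2 ring(s) + 6 π bond(s) = 8.)

8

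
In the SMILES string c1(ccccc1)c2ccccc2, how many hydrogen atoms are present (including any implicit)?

10

Hydrogens are implicit in SMILES; fill each atom to its normal valence:
  10 × C (aromatic): 1 H each → 10
  2 × C (aromatic): no H
  Total hydrogens = 10.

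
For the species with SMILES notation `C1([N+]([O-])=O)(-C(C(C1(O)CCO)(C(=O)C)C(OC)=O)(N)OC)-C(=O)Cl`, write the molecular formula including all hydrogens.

C12H17ClN2O9

Heavy atoms from the SMILES: 12 C, 1 Cl, 2 N, 9 O.
Implicit hydrogens by atom environment:
  7 × C: no H
  6 × O: no H
  3 × C: 3 H each → 9
  2 × C: 2 H each → 4
  2 × O: 1 H each → 2
  1 × Cl: no H
  1 × N: 2 H
  1 × N (charge +1): no H
  1 × O (charge -1): no H
  Total hydrogens = 17.
Molecular formula: C12H17ClN2O9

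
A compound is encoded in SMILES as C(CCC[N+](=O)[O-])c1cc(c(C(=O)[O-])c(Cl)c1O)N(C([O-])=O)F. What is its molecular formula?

Heavy atoms from the SMILES: 12 C, 1 Cl, 1 F, 2 N, 7 O.
Implicit hydrogens by atom environment:
  5 × C (aromatic): no H
  4 × C: 2 H each → 8
  3 × O: no H
  3 × O (charge -1): no H
  2 × C: no H
  1 × C (aromatic): 1 H
  1 × Cl: no H
  1 × F: no H
  1 × N: no H
  1 × N (charge +1): no H
  1 × O: 1 H
  Total hydrogens = 10.
Net charge -2.
Molecular formula: [C12H10ClFN2O7]2-

[C12H10ClFN2O7]2-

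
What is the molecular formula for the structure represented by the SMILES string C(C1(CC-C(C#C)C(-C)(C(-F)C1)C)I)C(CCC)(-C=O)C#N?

Heavy atoms from the SMILES: 18 C, 1 F, 1 I, 1 N, 1 O.
Implicit hydrogens by atom environment:
  6 × C: 2 H each → 12
  5 × C: no H
  4 × C: 1 H each → 4
  3 × C: 3 H each → 9
  1 × F: no H
  1 × I: no H
  1 × N: no H
  1 × O: no H
  Total hydrogens = 25.
Molecular formula: C18H25FINO

C18H25FINO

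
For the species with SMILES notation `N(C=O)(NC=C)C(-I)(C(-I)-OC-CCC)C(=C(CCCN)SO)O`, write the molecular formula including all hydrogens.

Heavy atoms from the SMILES: 14 C, 2 I, 3 N, 4 O, 1 S.
Implicit hydrogens by atom environment:
  7 × C: 2 H each → 14
  3 × C: 1 H each → 3
  3 × C: no H
  2 × I: no H
  2 × O: 1 H each → 2
  2 × O: no H
  1 × C: 3 H
  1 × N: 2 H
  1 × N: 1 H
  1 × N: no H
  1 × S: no H
  Total hydrogens = 25.
Molecular formula: C14H25I2N3O4S

C14H25I2N3O4S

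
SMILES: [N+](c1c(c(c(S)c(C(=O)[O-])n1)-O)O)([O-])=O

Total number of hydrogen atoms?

3

Hydrogens are implicit in SMILES; fill each atom to its normal valence:
  5 × C (aromatic): no H
  2 × O: 1 H each → 2
  2 × O: no H
  2 × O (charge -1): no H
  1 × C: no H
  1 × N (aromatic): no H
  1 × N (charge +1): no H
  1 × S: 1 H
  Total hydrogens = 3.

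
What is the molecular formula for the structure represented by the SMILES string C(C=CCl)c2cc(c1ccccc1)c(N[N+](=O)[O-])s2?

Heavy atoms from the SMILES: 13 C, 1 Cl, 2 N, 2 O, 1 S.
Implicit hydrogens by atom environment:
  6 × C (aromatic): 1 H each → 6
  4 × C (aromatic): no H
  2 × C: 1 H each → 2
  1 × C: 2 H
  1 × Cl: no H
  1 × N: 1 H
  1 × N (charge +1): no H
  1 × O: no H
  1 × O (charge -1): no H
  1 × S (aromatic): no H
  Total hydrogens = 11.
Molecular formula: C13H11ClN2O2S

C13H11ClN2O2S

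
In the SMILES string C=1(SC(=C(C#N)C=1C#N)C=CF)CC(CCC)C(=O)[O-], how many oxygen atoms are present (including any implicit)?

The symbol for oxygen appears 2 times in the SMILES.

2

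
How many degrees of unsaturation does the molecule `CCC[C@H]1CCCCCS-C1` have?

1

Molecular formula from the SMILES: C10H20S.
DoU = (2C + 2 + N − H − X)/2 = (2·10 + 2 + 0 − 20 − 0)/2 = 2/2 = 1.
(Structurally: 1 ring(s) + 0 π bond(s) = 1.)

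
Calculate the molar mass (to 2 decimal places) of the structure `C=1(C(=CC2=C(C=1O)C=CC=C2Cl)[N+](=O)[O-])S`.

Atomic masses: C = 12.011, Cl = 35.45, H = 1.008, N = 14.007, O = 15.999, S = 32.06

255.67

Molecular formula: C10H6ClNO3S.
M = 10×12.011 + 1×35.45 + 6×1.008 + 1×14.007 + 3×15.999 + 1×32.06 = 255.67 g/mol.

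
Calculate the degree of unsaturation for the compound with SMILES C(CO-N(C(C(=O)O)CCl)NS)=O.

Molecular formula from the SMILES: C5H9ClN2O4S.
DoU = (2C + 2 + N − H − X)/2 = (2·5 + 2 + 2 − 9 − 1)/2 = 4/2 = 2.
(Structurally: 0 ring(s) + 2 π bond(s) = 2.)

2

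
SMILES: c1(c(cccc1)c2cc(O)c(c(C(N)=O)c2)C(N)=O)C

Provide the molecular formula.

Heavy atoms from the SMILES: 15 C, 2 N, 3 O.
Implicit hydrogens by atom environment:
  6 × C (aromatic): 1 H each → 6
  6 × C (aromatic): no H
  2 × C: no H
  2 × N: 2 H each → 4
  2 × O: no H
  1 × C: 3 H
  1 × O: 1 H
  Total hydrogens = 14.
Molecular formula: C15H14N2O3

C15H14N2O3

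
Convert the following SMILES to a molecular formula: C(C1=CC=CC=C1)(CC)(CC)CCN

C13H21N

Heavy atoms from the SMILES: 13 C, 1 N.
Implicit hydrogens by atom environment:
  5 × C (aromatic): 1 H each → 5
  4 × C: 2 H each → 8
  2 × C: 3 H each → 6
  1 × C: no H
  1 × C (aromatic): no H
  1 × N: 2 H
  Total hydrogens = 21.
Molecular formula: C13H21N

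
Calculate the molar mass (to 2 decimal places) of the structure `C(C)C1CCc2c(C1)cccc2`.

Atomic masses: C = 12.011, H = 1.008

Molecular formula: C12H16.
M = 12×12.011 + 16×1.008 = 160.26 g/mol.

160.26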